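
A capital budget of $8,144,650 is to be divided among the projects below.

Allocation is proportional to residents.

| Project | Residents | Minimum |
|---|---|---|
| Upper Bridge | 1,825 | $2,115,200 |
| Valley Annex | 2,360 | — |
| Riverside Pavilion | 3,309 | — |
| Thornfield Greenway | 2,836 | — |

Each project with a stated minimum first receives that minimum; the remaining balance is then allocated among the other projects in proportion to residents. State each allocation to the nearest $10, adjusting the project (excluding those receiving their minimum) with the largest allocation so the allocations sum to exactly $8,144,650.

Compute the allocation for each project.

Guaranteed amounts: Upper Bridge $2,115,200. Residual $6,029,450.
Residual split over remaining residents 8,505: Valley Annex 1,673,074.90 → $1,673,070; Riverside Pavilion 2,345,849.51 → $2,345,850; Thornfield Greenway 2,010,525.60 → $2,010,530.

Upper Bridge: $2,115,200; Valley Annex: $1,673,070; Riverside Pavilion: $2,345,850; Thornfield Greenway: $2,010,530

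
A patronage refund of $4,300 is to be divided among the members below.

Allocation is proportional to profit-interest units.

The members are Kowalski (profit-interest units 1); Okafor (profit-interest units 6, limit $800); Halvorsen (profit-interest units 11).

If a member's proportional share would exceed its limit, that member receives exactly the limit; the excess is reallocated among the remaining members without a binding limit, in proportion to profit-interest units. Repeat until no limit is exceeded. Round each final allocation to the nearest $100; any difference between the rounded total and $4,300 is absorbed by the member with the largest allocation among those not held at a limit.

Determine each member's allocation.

Kowalski: $300 · Okafor: $800 · Halvorsen: $3,200

Total profit-interest units = 18.
Proportional shares (ignoring caps): Kowalski 238.89; Okafor 1,433.33; Halvorsen 2,627.78.
Cap binds for Okafor ($800); residual $3,500 reallocated over remaining profit-interest units 12.
Remaining shares: Kowalski 291.67 → $300; Halvorsen 3,208.33 → $3,200.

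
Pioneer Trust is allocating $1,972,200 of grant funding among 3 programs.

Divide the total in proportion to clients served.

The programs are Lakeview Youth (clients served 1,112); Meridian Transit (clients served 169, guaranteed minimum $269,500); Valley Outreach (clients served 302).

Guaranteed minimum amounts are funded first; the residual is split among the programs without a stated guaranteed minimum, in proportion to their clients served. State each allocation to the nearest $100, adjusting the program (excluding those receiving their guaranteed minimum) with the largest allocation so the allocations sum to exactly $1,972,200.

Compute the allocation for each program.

Lakeview Youth: $1,339,000; Meridian Transit: $269,500; Valley Outreach: $363,700

Fund the minimums — Meridian Transit $269,500. Remaining pool $1,702,700.
Remaining pool split over remaining clients served 1,414: Lakeview Youth 1,339,039.89 → $1,339,000; Valley Outreach 363,660.11 → $363,700.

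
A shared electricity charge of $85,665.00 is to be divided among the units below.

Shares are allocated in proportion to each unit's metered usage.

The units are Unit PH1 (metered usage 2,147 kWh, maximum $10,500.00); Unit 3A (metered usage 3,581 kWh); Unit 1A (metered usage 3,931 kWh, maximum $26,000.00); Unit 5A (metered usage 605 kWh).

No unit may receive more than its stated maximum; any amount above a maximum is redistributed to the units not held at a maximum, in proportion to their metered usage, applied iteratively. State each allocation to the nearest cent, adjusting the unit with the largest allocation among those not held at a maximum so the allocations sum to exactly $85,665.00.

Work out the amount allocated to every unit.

Unit PH1: $10,500.00; Unit 3A: $42,059.21; Unit 1A: $26,000.00; Unit 5A: $7,105.79

Metered usage total: 10,264.
Proportional shares (ignoring caps): Unit PH1 17,919.2084; Unit 3A 29,887.6038; Unit 1A 32,808.7602; Unit 5A 5,049.4276.
Held at cap: Unit PH1 ($10,500.00), Unit 1A ($26,000.00); balance $49,165.00 reallocated over remaining metered usage 4,186.
Redistributed shares: Unit 3A 42,059.2129 → $42,059.21; Unit 5A 7,105.7871 → $7,105.79.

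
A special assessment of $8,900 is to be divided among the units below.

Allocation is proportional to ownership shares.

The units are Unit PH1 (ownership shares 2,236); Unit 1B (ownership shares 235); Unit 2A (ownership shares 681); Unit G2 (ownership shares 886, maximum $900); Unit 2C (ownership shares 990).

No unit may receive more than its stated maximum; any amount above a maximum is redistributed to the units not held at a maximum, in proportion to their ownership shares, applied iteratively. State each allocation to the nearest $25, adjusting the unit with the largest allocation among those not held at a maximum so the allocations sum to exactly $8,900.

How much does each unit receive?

Total ownership shares = 5,028.
Unconstrained shares: Unit PH1 3,957.92; Unit 1B 415.97; Unit 2A 1,205.43; Unit G2 1,568.30; Unit 2C 1,752.39.
Cap binds for Unit G2 ($900); remaining pool $8,000 reallocated over remaining ownership shares 4,142.
Shares after redistribution: Unit PH1 4,318.69 → $4,325; Unit 1B 453.89 → $450; Unit 2A 1,315.31 → $1,325; Unit 2C 1,912.12 → $1,900.

Unit PH1: $4,325 · Unit 1B: $450 · Unit 2A: $1,325 · Unit G2: $900 · Unit 2C: $1,900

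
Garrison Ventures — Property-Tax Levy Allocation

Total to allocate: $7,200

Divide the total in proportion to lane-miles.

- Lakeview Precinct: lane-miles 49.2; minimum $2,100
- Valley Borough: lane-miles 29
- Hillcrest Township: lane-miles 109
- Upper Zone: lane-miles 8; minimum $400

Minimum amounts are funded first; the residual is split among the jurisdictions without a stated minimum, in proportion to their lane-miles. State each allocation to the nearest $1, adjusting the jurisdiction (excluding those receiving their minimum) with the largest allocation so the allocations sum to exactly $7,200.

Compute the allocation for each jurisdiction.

Fund the minimums — Lakeview Precinct $2,100; Upper Zone $400. Residual $4,700.
Residual split over remaining lane-miles 138: Valley Borough 987.68 → $988; Hillcrest Township 3,712.32 → $3,712.

Lakeview Precinct: $2,100; Valley Borough: $988; Hillcrest Township: $3,712; Upper Zone: $400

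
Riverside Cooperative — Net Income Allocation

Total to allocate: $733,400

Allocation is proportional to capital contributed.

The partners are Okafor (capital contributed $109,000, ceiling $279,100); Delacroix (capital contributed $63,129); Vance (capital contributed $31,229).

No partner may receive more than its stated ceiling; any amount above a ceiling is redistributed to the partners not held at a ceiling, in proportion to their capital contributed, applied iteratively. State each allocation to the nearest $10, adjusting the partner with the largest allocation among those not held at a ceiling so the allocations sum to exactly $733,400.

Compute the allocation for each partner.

Total capital contributed = 203,358.
Proportional shares (ignoring caps): Okafor 393,102.80; Delacroix 227,671.44; Vance 112,625.76.
Held at cap: Okafor ($279,100); balance $454,300 reallocated over remaining capital contributed 94,358.
Remaining shares: Delacroix 303,943.54 → $303,940; Vance 150,356.46 → $150,360.

Okafor: $279,100 | Delacroix: $303,940 | Vance: $150,360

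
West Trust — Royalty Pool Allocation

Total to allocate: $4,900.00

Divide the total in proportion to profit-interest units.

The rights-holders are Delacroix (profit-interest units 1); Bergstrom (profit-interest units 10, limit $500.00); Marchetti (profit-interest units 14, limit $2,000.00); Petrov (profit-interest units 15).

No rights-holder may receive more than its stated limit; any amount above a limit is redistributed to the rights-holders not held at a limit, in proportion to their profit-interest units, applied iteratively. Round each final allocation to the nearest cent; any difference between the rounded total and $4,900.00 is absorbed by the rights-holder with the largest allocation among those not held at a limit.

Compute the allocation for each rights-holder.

Profit-interest units total: 40.
Proportional shares (ignoring caps): Delacroix 122.5000; Bergstrom 1,225.0000; Marchetti 1,715.0000; Petrov 1,837.5000.
Capped: Bergstrom ($500.00); residual $4,400.00 reallocated over remaining profit-interest units 30.
Capped: Marchetti ($2,000.00); residual $2,400.00 reallocated over remaining profit-interest units 16.
Remaining shares: Delacroix 150.0000 → $150.00; Petrov 2,250.0000 → $2,250.00.

Delacroix: $150.00 | Bergstrom: $500.00 | Marchetti: $2,000.00 | Petrov: $2,250.00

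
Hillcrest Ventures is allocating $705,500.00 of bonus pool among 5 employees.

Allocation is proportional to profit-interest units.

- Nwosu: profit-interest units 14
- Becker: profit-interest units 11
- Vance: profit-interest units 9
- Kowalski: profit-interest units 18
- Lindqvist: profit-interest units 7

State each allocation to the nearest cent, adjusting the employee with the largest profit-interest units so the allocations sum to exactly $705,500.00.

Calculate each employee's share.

Nwosu: $167,406.78; Becker: $131,533.90; Vance: $107,618.64; Kowalski: $215,237.29; Lindqvist: $83,703.39

Profit-interest units total: 14 + 11 + 9 + 18 + 7 = 59.
Raw shares: Nwosu 167,406.7797; Becker 131,533.8983; Vance 107,618.6441; Kowalski 215,237.2881; Lindqvist 83,703.3898.
Rounded to nearest cent: Nwosu $167,406.78; Becker $131,533.90; Vance $107,618.64; Kowalski $215,237.29; Lindqvist $83,703.39. Sum = $705,500.00.
Sum already equals the total — no adjustment.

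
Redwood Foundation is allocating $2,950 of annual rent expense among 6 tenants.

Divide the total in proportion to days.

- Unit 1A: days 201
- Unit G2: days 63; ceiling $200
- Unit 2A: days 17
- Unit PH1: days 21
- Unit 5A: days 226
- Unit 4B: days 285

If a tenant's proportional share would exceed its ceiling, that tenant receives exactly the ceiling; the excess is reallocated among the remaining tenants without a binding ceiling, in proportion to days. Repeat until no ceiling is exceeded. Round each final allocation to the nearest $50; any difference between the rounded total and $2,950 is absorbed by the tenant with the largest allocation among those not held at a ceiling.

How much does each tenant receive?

Unit 1A: $750 | Unit G2: $200 | Unit 2A: $50 | Unit PH1: $100 | Unit 5A: $850 | Unit 4B: $1,000

Sum of days: 813.
Proportional shares (ignoring caps): Unit 1A 729.34; Unit G2 228.60; Unit 2A 61.69; Unit PH1 76.20; Unit 5A 820.05; Unit 4B 1,034.13.
Held at cap: Unit G2 ($200); residual $2,750 reallocated over remaining days 750.
Remaining shares: Unit 1A 737.00 → $750; Unit 2A 62.33 → $50; Unit PH1 77.00 → $100; Unit 5A 828.67 → $850; Unit 4B 1,045.00 → $1,050.
Rounding difference −$50 applied to Unit 4B → $1,000.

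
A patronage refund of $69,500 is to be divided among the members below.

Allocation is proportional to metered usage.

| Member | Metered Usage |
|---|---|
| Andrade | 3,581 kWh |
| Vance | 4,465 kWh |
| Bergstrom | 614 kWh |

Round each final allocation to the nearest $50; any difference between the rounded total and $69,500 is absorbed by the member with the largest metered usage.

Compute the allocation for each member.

Total metered usage = 8,660.
Pro-rata amounts: Andrade 3,581/8,660 × $69,500 = 28,738.97; Vance 4,465/8,660 × $69,500 = 35,833.43; Bergstrom 614/8,660 × $69,500 = 4,927.60.
After rounding ($50): Andrade $28,750; Vance $35,850; Bergstrom $4,950. Sum = $69,550.
Difference $69,500 − $69,550 = −$50 applied to largest metered usage (Vance): Vance becomes $35,800.

Andrade: $28,750 | Vance: $35,800 | Bergstrom: $4,950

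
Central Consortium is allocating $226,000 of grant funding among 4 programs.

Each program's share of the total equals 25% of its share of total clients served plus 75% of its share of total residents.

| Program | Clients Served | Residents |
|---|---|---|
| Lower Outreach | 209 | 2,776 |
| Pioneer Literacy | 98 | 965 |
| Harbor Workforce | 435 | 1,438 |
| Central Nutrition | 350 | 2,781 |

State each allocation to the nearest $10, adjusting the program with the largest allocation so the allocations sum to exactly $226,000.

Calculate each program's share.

Lower Outreach: $69,930; Pioneer Literacy: $25,620; Harbor Workforce: $53,130; Central Nutrition: $77,320

Totals — clients served 1,092, residents 7,960.
Blended shares (25% clients served + 75% residents): Lower Outreach 0.3094; Pioneer Literacy 0.1134; Harbor Workforce 0.2351; Central Nutrition 0.3422.
Proportional shares: Lower Outreach 69,925.70; Pioneer Literacy 25,619.19; Harbor Workforce 53,127.60; Central Nutrition 77,327.50.
After rounding ($10): Lower Outreach $69,930; Pioneer Literacy $25,620; Harbor Workforce $53,130; Central Nutrition $77,330. Sum = $226,010.
Difference $226,000 − $226,010 = −$10 applied to largest allocation (Central Nutrition): Central Nutrition becomes $77,320.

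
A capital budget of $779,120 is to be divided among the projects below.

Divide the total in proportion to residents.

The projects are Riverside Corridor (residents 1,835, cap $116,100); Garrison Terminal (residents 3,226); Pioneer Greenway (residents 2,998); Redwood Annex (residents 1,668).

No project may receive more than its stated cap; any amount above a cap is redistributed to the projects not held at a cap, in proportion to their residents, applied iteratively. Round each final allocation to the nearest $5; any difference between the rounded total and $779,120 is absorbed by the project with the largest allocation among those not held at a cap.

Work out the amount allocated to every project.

Sum of residents: 9,727.
Pro-rata shares before constraints: Riverside Corridor 146,981.10; Garrison Terminal 258,398.39; Pioneer Greenway 240,135.89; Redwood Annex 133,604.62.
Capped: Riverside Corridor ($116,100); remaining pool $663,020 reallocated over remaining residents 7,892.
Remaining shares: Garrison Terminal 271,021.61 → $271,020; Pioneer Greenway 251,866.95 → $251,865; Redwood Annex 140,131.44 → $140,130.
Rounding difference +$5 applied to Garrison Terminal → $271,025.

Riverside Corridor: $116,100 · Garrison Terminal: $271,025 · Pioneer Greenway: $251,865 · Redwood Annex: $140,130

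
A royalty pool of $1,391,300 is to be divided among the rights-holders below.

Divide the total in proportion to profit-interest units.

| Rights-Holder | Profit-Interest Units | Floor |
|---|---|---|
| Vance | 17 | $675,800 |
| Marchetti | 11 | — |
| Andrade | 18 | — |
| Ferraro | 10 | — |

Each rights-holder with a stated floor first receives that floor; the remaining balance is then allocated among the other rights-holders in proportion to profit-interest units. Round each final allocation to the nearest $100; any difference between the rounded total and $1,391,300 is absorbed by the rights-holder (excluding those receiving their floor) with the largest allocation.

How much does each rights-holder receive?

Vance: $675,800 | Marchetti: $201,800 | Andrade: $330,200 | Ferraro: $183,500

Fund the minimums — Vance $675,800. Residual $715,500.
Residual split over remaining profit-interest units 39: Marchetti 201,807.69 → $201,800; Andrade 330,230.77 → $330,200; Ferraro 183,461.54 → $183,500.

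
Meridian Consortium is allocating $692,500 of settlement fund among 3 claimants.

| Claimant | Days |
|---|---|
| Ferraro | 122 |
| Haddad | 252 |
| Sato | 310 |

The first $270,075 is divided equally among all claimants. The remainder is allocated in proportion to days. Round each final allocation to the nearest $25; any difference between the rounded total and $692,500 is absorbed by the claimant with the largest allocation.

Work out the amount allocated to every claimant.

Ferraro: $165,375; Haddad: $245,650; Sato: $281,475

Equal tier: $270,075 ÷ 3 = $90,025 apiece.
Remainder $422,425 by days (total 684): Ferraro 75,344.81 → $75,350; Haddad 155,630.26 → $155,625; Sato 191,449.93 → $191,450.
Totals: Ferraro $90,025 + $75,350 = $165,375; Haddad $90,025 + $155,625 = $245,650; Sato $90,025 + $191,450 = $281,475.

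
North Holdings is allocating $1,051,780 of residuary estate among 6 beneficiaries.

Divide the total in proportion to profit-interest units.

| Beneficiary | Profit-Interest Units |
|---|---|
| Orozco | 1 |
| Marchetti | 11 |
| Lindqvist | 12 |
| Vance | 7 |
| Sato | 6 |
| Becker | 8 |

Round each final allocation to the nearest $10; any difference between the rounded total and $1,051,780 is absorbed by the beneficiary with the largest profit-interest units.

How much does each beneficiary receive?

Profit-interest units total: 45.
Raw shares: Orozco 1/45 × $1,051,780 = 23,372.89; Marchetti 11/45 × $1,051,780 = 257,101.78; Lindqvist 12/45 × $1,051,780 = 280,474.67; Vance 7/45 × $1,051,780 = 163,610.22; Sato 6/45 × $1,051,780 = 140,237.33; Becker 8/45 × $1,051,780 = 186,983.11.
Rounded to nearest $10: Orozco $23,370; Marchetti $257,100; Lindqvist $280,470; Vance $163,610; Sato $140,240; Becker $186,980. Sum = $1,051,770.
Difference $1,051,780 − $1,051,770 = +$10 applied to largest profit-interest units (Lindqvist): Lindqvist becomes $280,480.

Orozco: $23,370; Marchetti: $257,100; Lindqvist: $280,480; Vance: $163,610; Sato: $140,240; Becker: $186,980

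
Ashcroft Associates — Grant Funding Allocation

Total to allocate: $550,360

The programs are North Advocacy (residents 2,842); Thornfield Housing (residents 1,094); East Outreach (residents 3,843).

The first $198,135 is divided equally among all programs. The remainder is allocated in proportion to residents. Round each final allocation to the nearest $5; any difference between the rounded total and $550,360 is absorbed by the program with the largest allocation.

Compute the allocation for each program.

First tranche $198,135 split equally: $66,045 each.
Remainder $352,225 by residents (total 7,779): North Advocacy 128,682.79 → $128,685; Thornfield Housing 49,535.18 → $49,535; East Outreach 174,007.03 → $174,005.
Totals: North Advocacy $66,045 + $128,685 = $194,730; Thornfield Housing $66,045 + $49,535 = $115,580; East Outreach $66,045 + $174,005 = $240,050.

North Advocacy: $194,730 · Thornfield Housing: $115,580 · East Outreach: $240,050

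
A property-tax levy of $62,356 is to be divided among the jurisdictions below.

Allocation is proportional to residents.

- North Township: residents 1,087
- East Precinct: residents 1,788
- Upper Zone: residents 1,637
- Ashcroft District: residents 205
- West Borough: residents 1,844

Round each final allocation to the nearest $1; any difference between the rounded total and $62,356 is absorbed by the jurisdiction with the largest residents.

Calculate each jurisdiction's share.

Combined residents = 6,561.
Unrounded shares: North Township 1,087/6,561 × $62,356 = 10,330.89; East Precinct 1,788/6,561 × $62,356 = 16,993.22; Upper Zone 1,637/6,561 × $62,356 = 15,558.11; Ashcroft District 205/6,561 × $62,356 = 1,948.33; West Borough 1,844/6,561 × $62,356 = 17,525.45.
Rounded to nearest $1: North Township $10,331; East Precinct $16,993; Upper Zone $15,558; Ashcroft District $1,948; West Borough $17,525. Sum = $62,355.
Difference $62,356 − $62,355 = +$1 applied to largest residents (West Borough): West Borough becomes $17,526.

North Township: $10,331 | East Precinct: $16,993 | Upper Zone: $15,558 | Ashcroft District: $1,948 | West Borough: $17,526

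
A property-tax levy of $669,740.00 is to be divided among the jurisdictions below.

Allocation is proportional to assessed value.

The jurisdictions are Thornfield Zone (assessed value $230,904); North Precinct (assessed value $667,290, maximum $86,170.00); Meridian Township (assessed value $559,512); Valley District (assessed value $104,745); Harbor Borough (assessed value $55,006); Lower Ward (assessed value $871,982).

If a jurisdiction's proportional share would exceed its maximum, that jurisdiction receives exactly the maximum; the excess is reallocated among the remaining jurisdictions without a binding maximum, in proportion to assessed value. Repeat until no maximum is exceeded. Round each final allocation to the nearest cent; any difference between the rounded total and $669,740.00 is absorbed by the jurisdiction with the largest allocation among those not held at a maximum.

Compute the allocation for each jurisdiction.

Thornfield Zone: $73,950.40 · North Precinct: $86,170.00 · Meridian Township: $179,191.94 · Valley District: $33,546.13 · Harbor Borough: $17,616.48 · Lower Ward: $279,265.05

Total assessed value = 2,489,439.
Proportional shares (ignoring caps): Thornfield Zone 62,120.6806; North Precinct 179,522.6975; Meridian Township 150,526.9126; Valley District 28,179.8093; Harbor Borough 14,798.4017; Lower Ward 234,591.4982.
Capped: North Precinct ($86,170.00); remaining pool $583,570.00 reallocated over remaining assessed value 1,822,149.
Remaining shares: Thornfield Zone 73,950.3999 → $73,950.40; Meridian Township 179,191.9420 → $179,191.94; Valley District 33,546.1258 → $33,546.13; Harbor Borough 17,616.4800 → $17,616.48; Lower Ward 279,265.0523 → $279,265.05.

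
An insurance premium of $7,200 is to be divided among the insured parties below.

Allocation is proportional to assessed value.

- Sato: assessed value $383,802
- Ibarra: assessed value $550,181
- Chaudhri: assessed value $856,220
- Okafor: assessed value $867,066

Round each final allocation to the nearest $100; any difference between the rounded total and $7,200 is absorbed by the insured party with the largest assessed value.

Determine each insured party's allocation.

Total assessed value = 2,657,269.
Raw shares: Sato 383,802/2,657,269 × $7,200 = 1,039.93; Ibarra 550,181/2,657,269 × $7,200 = 1,490.74; Chaudhri 856,220/2,657,269 × $7,200 = 2,319.97; Okafor 867,066/2,657,269 × $7,200 = 2,349.36.
After rounding ($100): Sato $1,000; Ibarra $1,500; Chaudhri $2,300; Okafor $2,300. Sum = $7,100.
Difference $7,200 − $7,100 = +$100 applied to largest assessed value (Okafor): Okafor becomes $2,400.

Sato: $1,000 · Ibarra: $1,500 · Chaudhri: $2,300 · Okafor: $2,400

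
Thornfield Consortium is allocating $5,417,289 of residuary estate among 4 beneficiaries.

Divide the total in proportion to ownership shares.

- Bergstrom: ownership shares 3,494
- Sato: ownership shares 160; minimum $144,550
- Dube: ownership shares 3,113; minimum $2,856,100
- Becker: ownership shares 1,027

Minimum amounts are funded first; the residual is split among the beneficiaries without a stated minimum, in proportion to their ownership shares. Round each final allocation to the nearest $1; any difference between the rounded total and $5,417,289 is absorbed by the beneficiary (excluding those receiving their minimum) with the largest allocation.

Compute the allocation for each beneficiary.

Bergstrom: $1,867,670 · Sato: $144,550 · Dube: $2,856,100 · Becker: $548,969

Fund the minimums — Sato $144,550; Dube $2,856,100. Residual $2,416,639.
Residual split over remaining ownership shares 4,521: Bergstrom 1,867,670.13 → $1,867,670; Becker 548,968.87 → $548,969.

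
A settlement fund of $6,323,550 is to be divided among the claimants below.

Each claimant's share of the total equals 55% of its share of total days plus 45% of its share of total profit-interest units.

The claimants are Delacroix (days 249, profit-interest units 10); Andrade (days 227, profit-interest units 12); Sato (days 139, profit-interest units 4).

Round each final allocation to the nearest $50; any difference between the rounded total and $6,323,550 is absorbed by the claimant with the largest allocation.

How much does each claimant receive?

Delacroix: $2,502,600; Andrade: $2,597,100; Sato: $1,223,850

Totals — days 615, profit-interest units 26.
Combined weights (55% days + 45% profit-interest units): Delacroix 0.3958; Andrade 0.4107; Sato 0.1935.
Proportional shares: Delacroix 2,502,607.20; Andrade 2,597,084.75; Sato 1,223,858.05.
After rounding ($50): Delacroix $2,502,600; Andrade $2,597,100; Sato $1,223,850. Sum = $6,323,550.
Sum already equals the total — no adjustment.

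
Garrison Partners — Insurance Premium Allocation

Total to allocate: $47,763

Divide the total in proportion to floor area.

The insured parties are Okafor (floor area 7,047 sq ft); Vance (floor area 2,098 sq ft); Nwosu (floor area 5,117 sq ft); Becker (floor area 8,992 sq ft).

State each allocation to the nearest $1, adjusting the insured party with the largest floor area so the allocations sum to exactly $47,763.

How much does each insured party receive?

Okafor: $14,474 · Vance: $4,309 · Nwosu: $10,510 · Becker: $18,470

Floor area total: 23,254.
Pro-rata amounts: Okafor 7,047/23,254 × $47,763 = 14,474.32; Vance 2,098/23,254 × $47,763 = 4,309.23; Nwosu 5,117/23,254 × $47,763 = 10,510.16; Becker 8,992/23,254 × $47,763 = 18,469.29.
At nearest $1: Okafor $14,474; Vance $4,309; Nwosu $10,510; Becker $18,469. Sum = $47,762.
Difference $47,763 − $47,762 = +$1 applied to largest floor area (Becker): Becker becomes $18,470.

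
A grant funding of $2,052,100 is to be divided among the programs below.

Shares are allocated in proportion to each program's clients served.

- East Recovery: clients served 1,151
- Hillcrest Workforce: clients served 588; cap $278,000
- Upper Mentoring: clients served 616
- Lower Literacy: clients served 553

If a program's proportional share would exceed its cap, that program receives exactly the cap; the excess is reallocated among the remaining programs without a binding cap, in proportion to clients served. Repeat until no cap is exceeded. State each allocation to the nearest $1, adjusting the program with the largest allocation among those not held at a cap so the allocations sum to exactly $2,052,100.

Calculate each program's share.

East Recovery: $880,168 | Hillcrest Workforce: $278,000 | Upper Mentoring: $471,054 | Lower Literacy: $422,878

Combined clients served = 2,908.
Unconstrained shares: East Recovery 812,230.78; Hillcrest Workforce 414,936.31; Upper Mentoring 434,695.19; Lower Literacy 390,237.72.
Capped: Hillcrest Workforce ($278,000); remaining pool $1,774,100 reallocated over remaining clients served 2,320.
Remaining shares: East Recovery 880,167.72 → $880,168; Upper Mentoring 471,054.14 → $471,054; Lower Literacy 422,878.15 → $422,878.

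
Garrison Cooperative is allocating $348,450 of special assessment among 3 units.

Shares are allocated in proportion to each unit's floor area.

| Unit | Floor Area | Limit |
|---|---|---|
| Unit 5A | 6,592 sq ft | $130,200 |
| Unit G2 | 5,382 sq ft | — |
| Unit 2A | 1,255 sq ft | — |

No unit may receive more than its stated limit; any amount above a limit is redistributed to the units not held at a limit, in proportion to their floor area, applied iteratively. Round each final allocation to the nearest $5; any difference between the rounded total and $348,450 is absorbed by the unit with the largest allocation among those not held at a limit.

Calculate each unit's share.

Floor area total: 13,229.
Proportional shares (ignoring caps): Unit 5A 173,632.35; Unit G2 141,761.12; Unit 2A 33,056.52.
Held at cap: Unit 5A ($130,200); residual $218,250 reallocated over remaining floor area 6,637.
Remaining shares: Unit G2 176,980.79 → $176,980; Unit 2A 41,269.21 → $41,270.

Unit 5A: $130,200 | Unit G2: $176,980 | Unit 2A: $41,270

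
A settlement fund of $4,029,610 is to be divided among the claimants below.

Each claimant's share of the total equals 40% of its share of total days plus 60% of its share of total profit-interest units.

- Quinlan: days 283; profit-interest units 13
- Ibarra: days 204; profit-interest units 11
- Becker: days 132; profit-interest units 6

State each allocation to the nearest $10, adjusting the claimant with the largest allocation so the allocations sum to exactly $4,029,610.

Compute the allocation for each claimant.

Quinlan: $1,784,620 · Ibarra: $1,417,720 · Becker: $827,270

Totals — days 619, profit-interest units 30.
Blended shares (40% days + 60% profit-interest units): Quinlan 0.4429; Ibarra 0.3518; Becker 0.2053.
Proportional shares: Quinlan 1,784,615.97; Ibarra 1,417,719.65; Becker 827,274.38.
Rounded to nearest $10: Quinlan $1,784,620; Ibarra $1,417,720; Becker $827,270. Sum = $4,029,610.
Rounded total matches; no reconciliation needed.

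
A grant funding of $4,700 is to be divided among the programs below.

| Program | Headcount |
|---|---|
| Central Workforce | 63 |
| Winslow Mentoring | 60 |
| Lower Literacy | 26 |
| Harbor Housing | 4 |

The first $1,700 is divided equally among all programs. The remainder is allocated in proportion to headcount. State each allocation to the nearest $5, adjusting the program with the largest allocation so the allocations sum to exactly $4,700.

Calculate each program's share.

Equal tier: $1,700 ÷ 4 = $425 apiece.
Remainder $3,000 by headcount (total 153): Central Workforce 1,235.29 → $1,235; Winslow Mentoring 1,176.47 → $1,175; Lower Literacy 509.80 → $510; Harbor Housing 78.43 → $80.
Totals: Central Workforce $425 + $1,235 = $1,660; Winslow Mentoring $425 + $1,175 = $1,600; Lower Literacy $425 + $510 = $935; Harbor Housing $425 + $80 = $505.

Central Workforce: $1,660 | Winslow Mentoring: $1,600 | Lower Literacy: $935 | Harbor Housing: $505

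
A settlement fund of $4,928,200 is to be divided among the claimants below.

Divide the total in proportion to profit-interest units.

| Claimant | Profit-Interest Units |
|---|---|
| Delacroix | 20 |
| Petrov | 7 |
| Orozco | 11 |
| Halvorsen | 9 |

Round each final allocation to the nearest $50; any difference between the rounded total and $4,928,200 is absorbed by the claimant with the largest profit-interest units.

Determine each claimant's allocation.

Delacroix: $2,097,100; Petrov: $734,000; Orozco: $1,153,400; Halvorsen: $943,700

Sum of profit-interest units: 20 + 7 + 11 + 9 = 47.
Unrounded shares: Delacroix 2,097,106.38; Petrov 733,987.23; Orozco 1,153,408.51; Halvorsen 943,697.87.
At nearest $50: Delacroix $2,097,100; Petrov $734,000; Orozco $1,153,400; Halvorsen $943,700. Sum = $4,928,200.
No rounding difference to absorb.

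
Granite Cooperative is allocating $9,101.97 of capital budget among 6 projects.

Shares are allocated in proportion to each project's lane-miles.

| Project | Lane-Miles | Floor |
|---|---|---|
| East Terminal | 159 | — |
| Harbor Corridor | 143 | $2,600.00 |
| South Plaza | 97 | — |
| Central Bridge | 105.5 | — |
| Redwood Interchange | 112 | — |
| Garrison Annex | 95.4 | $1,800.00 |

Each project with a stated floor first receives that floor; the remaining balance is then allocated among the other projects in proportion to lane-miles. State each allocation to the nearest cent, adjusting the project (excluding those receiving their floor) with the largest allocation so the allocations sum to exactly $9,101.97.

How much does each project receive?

Guaranteed amounts: Harbor Corridor $2,600.00; Garrison Annex $1,800.00. Balance $4,701.97.
Balance split over remaining lane-miles 473.5: East Terminal 1,578.9086 → $1,578.91; South Plaza 963.2336 → $963.23; Central Bridge 1,047.6406 → $1,047.64; Redwood Interchange 1,112.1872 → $1,112.19.

East Terminal: $1,578.91 · Harbor Corridor: $2,600.00 · South Plaza: $963.23 · Central Bridge: $1,047.64 · Redwood Interchange: $1,112.19 · Garrison Annex: $1,800.00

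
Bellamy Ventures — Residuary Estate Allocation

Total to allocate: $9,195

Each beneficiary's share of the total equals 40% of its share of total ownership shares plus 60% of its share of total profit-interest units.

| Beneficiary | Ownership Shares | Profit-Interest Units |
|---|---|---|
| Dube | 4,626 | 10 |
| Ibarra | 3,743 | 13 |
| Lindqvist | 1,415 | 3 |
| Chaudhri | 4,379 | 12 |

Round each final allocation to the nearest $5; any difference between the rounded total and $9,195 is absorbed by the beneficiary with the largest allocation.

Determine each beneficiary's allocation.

Totals — ownership shares 14,163, profit-interest units 38.
Composite weights (40% ownership shares + 60% profit-interest units): Dube 0.2885; Ibarra 0.3110; Lindqvist 0.0873; Chaudhri 0.3131.
Unrounded shares: Dube 2,653.17; Ibarra 2,859.42; Lindqvist 803.02; Chaudhri 2,879.40.
Rounded to nearest $5: Dube $2,655; Ibarra $2,860; Lindqvist $805; Chaudhri $2,880. Sum = $9,200.
Difference $9,195 − $9,200 = −$5 applied to largest allocation (Chaudhri): Chaudhri becomes $2,875.

Dube: $2,655 | Ibarra: $2,860 | Lindqvist: $805 | Chaudhri: $2,875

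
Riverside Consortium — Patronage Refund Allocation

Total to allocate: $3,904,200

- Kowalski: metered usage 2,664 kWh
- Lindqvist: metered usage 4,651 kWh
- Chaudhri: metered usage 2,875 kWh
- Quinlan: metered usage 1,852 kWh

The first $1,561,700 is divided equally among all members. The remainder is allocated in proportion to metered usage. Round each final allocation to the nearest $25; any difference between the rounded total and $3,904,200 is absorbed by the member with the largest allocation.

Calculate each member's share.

Kowalski: $908,650 · Lindqvist: $1,295,150 · Chaudhri: $949,700 · Quinlan: $750,700

$1,561,700 shared equally gives $390,425 per member.
Remainder $2,342,500 by metered usage (total 12,042): Kowalski 518,221.23 → $518,225; Lindqvist 904,747.34 → $904,750; Chaudhri 559,266.53 → $559,275; Quinlan 360,264.91 → $360,275.
Rounding difference −$25 on remainder applied to Lindqvist.
Totals: Kowalski $390,425 + $518,225 = $908,650; Lindqvist $390,425 + $904,725 = $1,295,150; Chaudhri $390,425 + $559,275 = $949,700; Quinlan $390,425 + $360,275 = $750,700.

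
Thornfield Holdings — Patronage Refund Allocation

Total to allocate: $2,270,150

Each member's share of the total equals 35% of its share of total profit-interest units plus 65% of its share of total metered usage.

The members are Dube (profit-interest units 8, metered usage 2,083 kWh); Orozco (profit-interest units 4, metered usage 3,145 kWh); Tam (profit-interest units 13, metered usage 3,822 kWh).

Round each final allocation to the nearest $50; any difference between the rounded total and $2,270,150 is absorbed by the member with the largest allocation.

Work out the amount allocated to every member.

Dube: $593,900; Orozco: $639,900; Tam: $1,036,350

Totals — profit-interest units 25, metered usage 9,050.
Blended shares (35% profit-interest units + 65% metered usage): Dube 0.2616; Orozco 0.2819; Tam 0.4565.
Pro-rata amounts: Dube 593,888.80; Orozco 639,918.91; Tam 1,036,342.29.
Rounded to nearest $50: Dube $593,900; Orozco $639,900; Tam $1,036,350. Sum = $2,270,150.
Sum already equals the total — no adjustment.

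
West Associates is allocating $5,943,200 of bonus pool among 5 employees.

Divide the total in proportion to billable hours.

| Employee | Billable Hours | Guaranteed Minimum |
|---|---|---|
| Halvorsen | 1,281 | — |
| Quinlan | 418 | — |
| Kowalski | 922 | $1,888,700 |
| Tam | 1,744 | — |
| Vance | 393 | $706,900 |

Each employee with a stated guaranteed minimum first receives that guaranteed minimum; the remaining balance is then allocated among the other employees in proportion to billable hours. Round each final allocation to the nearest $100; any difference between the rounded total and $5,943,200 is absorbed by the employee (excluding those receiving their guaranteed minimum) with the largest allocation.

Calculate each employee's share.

Halvorsen: $1,245,500 · Quinlan: $406,400 · Kowalski: $1,888,700 · Tam: $1,695,700 · Vance: $706,900

Guaranteed amounts: Kowalski $1,888,700; Vance $706,900. Balance $3,347,600.
Balance split over remaining billable hours 3,443: Halvorsen 1,245,505.55 → $1,245,500; Quinlan 406,417.89 → $406,400; Tam 1,695,676.56 → $1,695,700.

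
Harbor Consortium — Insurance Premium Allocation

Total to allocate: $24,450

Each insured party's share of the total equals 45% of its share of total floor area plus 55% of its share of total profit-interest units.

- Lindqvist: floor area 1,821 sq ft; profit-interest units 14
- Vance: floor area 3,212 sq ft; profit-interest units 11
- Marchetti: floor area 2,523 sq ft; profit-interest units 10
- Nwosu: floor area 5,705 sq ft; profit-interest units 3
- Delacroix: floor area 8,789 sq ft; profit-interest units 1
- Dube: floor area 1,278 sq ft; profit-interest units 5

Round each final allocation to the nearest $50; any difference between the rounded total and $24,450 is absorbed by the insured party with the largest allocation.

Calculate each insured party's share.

Totals — floor area 23,328, profit-interest units 44.
Blended shares (45% floor area + 55% profit-interest units): Lindqvist 0.2101; Vance 0.1995; Marchetti 0.1737; Nwosu 0.1476; Delacroix 0.1820; Dube 0.0872.
Unrounded shares: Lindqvist 5,137.61; Vance 4,876.79; Marchetti 4,246.21; Nwosu 3,607.60; Delacroix 4,450.90; Dube 2,130.89.
Rounded to nearest $50: Lindqvist $5,150; Vance $4,900; Marchetti $4,250; Nwosu $3,600; Delacroix $4,450; Dube $2,150. Sum = $24,500.
Difference $24,450 − $24,500 = −$50 applied to largest allocation (Lindqvist): Lindqvist becomes $5,100.

Lindqvist: $5,100 | Vance: $4,900 | Marchetti: $4,250 | Nwosu: $3,600 | Delacroix: $4,450 | Dube: $2,150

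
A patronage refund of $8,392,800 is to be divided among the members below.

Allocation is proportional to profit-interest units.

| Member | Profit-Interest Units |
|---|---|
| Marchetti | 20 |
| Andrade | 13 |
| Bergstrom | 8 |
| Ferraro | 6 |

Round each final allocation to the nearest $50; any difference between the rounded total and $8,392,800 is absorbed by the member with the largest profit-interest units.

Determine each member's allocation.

Marchetti: $3,571,450 · Andrade: $2,321,400 · Bergstrom: $1,428,550 · Ferraro: $1,071,400

Profit-interest units total: 47.
Pro-rata amounts: Marchetti 20/47 × $8,392,800 = 3,571,404.26; Andrade 13/47 × $8,392,800 = 2,321,412.77; Bergstrom 8/47 × $8,392,800 = 1,428,561.70; Ferraro 6/47 × $8,392,800 = 1,071,421.28.
After rounding ($50): Marchetti $3,571,400; Andrade $2,321,400; Bergstrom $1,428,550; Ferraro $1,071,400. Sum = $8,392,750.
Difference $8,392,800 − $8,392,750 = +$50 applied to largest profit-interest units (Marchetti): Marchetti becomes $3,571,450.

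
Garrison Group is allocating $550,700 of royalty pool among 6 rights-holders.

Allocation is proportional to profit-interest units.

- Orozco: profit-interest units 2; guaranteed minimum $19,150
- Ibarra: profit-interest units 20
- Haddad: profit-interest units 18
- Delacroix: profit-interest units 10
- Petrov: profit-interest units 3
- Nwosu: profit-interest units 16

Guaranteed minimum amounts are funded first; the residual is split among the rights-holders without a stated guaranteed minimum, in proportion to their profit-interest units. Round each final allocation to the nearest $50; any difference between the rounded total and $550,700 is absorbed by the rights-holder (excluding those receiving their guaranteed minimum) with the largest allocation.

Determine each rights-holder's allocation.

Orozco: $19,150; Ibarra: $158,650; Haddad: $142,800; Delacroix: $79,350; Petrov: $23,800; Nwosu: $126,950

Guaranteed amounts: Orozco $19,150. Remaining pool $531,550.
Remaining pool split over remaining profit-interest units 67: Ibarra 158,671.64 → $158,650; Haddad 142,804.48 → $142,800; Delacroix 79,335.82 → $79,350; Petrov 23,800.75 → $23,800; Nwosu 126,937.31 → $126,950.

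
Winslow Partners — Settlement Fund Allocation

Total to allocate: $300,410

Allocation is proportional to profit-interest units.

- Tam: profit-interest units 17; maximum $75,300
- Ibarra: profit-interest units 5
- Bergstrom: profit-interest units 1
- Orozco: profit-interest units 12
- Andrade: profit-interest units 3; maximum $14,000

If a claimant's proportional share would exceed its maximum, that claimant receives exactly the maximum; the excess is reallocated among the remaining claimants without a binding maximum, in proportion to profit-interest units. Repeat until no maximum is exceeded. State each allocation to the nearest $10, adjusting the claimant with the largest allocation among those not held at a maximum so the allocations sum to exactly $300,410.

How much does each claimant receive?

Profit-interest units total: 38.
Unconstrained shares: Tam 134,393.95; Ibarra 39,527.63; Bergstrom 7,905.53; Orozco 94,866.32; Andrade 23,716.58.
Capped: Tam ($75,300), Andrade ($14,000); remaining pool $211,110 reallocated over remaining profit-interest units 18.
Shares after redistribution: Ibarra 58,641.67 → $58,640; Bergstrom 11,728.33 → $11,730; Orozco 140,740.00 → $140,740.

Tam: $75,300 · Ibarra: $58,640 · Bergstrom: $11,730 · Orozco: $140,740 · Andrade: $14,000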